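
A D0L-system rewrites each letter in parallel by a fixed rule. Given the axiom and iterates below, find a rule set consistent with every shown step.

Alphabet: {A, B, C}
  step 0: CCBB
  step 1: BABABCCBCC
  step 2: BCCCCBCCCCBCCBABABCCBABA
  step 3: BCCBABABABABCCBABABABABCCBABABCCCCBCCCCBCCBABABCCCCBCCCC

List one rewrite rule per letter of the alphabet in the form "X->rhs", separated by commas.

A->CC, B->BCC, C->BA

  step 2 ⇒ step 3: BCCCCBCCCCBCCBABABCCBABA ⇒ BCC·BA·BA·BA·BA·BCC·BA·BA·BA·BA·BCC·BA·BA·BCC·CC·BCC·CC·BCC·BA·BA·BCC·CC·BCC·CC
    A ↦ CC
    B ↦ BCC
    C ↦ BA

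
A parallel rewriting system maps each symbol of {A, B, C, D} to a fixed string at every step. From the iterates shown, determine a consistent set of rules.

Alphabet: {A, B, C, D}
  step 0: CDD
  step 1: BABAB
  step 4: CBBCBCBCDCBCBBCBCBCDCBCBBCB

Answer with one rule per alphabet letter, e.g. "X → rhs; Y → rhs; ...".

A->CD, B->CB, C->B, D->AB

  step 0 ⇒ step 1: CDD ⇒ B·AB·AB
    C ↦ B
    D ↦ AB
    A ↦ CD  (constrained at step 1)
    B ↦ CB  (constrained at step 1)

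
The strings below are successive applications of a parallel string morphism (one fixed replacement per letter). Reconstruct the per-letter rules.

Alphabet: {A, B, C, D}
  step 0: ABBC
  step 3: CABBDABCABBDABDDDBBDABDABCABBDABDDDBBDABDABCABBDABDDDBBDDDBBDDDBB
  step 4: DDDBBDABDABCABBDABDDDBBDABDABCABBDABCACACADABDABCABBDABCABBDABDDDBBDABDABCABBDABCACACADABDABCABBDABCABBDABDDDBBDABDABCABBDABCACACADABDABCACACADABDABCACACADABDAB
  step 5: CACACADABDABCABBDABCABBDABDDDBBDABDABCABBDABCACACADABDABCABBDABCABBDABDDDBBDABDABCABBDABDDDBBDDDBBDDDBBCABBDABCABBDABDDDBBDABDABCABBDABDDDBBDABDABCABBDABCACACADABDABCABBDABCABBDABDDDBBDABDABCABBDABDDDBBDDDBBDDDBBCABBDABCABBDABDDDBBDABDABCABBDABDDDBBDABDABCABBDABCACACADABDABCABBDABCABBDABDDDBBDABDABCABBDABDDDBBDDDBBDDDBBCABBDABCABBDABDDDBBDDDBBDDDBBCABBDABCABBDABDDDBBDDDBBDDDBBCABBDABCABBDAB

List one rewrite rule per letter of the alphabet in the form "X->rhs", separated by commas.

  step 4 ⇒ step 5: DDDBBDABDABCABBDABDDDBBDABDABCABBDABCACACADABDABCABBDABCABBDABDDDBBDABDABCABBDABCACACADABDABCABBDABCABBDABDDDBBDABDABCABBDABCACACADABDABCACACADABDABCACACADABDAB ⇒ CA·CA·CA·DAB·DAB·CA·BB·DAB·CA·BB·DAB·DDD·BB·DAB·DAB·CA·BB·DAB·CA·CA·CA·DAB·DAB·CA·BB·DAB·CA·BB·DAB·DDD·BB·DAB·DAB·CA·BB·DAB·DDD·BB·DDD·BB·DDD·BB·CA·BB·DAB·CA·BB·DAB·DDD·BB·DAB·DAB·CA·BB·DAB·DDD·BB·DAB·DAB·CA·BB·DAB·CA·CA·CA·DAB·DAB·CA·BB·DAB·CA·BB·DAB·DDD·BB·DAB·DAB·CA·BB·DAB·DDD·BB·DDD·BB·DDD·BB·CA·BB·DAB·CA·BB·DAB·DDD·BB·DAB·DAB·CA·BB·DAB·DDD·BB·DAB·DAB·CA·BB·DAB·CA·CA·CA·DAB·DAB·CA·BB·DAB·CA·BB·DAB·DDD·BB·DAB·DAB·CA·BB·DAB·DDD·BB·DDD·BB·DDD·BB·CA·BB·DAB·CA·BB·DAB·DDD·BB·DDD·BB·DDD·BB·CA·BB·DAB·CA·BB·DAB·DDD·BB·DDD·BB·DDD·BB·CA·BB·DAB·CA·BB·DAB
    A ↦ BB
    B ↦ DAB
    C ↦ DDD
    D ↦ CA

A->BB, B->DAB, C->DDD, D->CA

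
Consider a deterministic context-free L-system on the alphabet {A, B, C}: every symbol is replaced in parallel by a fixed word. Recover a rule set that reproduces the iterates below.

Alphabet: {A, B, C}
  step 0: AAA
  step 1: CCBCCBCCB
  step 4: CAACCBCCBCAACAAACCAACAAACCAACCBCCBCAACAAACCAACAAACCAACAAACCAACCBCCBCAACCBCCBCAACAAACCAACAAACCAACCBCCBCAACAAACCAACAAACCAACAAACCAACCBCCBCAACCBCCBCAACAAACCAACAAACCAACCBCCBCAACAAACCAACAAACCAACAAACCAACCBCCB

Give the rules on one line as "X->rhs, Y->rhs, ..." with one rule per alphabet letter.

  step 0 ⇒ step 1: AAA ⇒ CCB·CCB·CCB
    A ↦ CCB
    B ↦ AC  (constrained at step 1)
    C ↦ CAA  (constrained at step 1)

A->CCB, B->AC, C->CAA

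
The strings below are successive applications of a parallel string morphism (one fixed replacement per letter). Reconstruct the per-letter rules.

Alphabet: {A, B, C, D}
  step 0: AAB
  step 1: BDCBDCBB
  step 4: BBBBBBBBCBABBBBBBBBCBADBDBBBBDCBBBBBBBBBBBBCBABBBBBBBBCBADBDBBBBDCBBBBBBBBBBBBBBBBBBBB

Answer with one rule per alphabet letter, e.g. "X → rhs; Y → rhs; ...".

  step 0 ⇒ step 1: AAB ⇒ BDC·BDC·BB
    A ↦ BDC
    B ↦ BB
    C ↦ DB  (constrained at step 1)
    D ↦ CBA  (constrained at step 1)

A->BDC, B->BB, C->DB, D->CBA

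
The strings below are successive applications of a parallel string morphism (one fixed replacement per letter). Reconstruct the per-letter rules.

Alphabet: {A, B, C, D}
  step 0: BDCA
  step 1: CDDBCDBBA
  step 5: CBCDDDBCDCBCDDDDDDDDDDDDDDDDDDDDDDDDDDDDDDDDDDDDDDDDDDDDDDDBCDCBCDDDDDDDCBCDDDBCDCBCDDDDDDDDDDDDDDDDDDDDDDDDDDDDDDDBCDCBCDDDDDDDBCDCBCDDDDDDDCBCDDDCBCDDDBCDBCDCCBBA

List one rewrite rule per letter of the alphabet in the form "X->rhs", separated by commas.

  step 0 ⇒ step 1: BDCA ⇒ C·DD·BCD·BBA
    A ↦ BBA
    B ↦ C
    C ↦ BCD
    D ↦ DD

A->BBA, B->C, C->BCD, D->DD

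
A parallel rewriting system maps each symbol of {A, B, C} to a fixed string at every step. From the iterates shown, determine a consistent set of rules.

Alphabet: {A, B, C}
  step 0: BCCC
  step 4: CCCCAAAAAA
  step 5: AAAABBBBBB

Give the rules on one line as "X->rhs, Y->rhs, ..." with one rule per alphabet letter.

A->B, B->CC, C->A

  step 4 ⇒ step 5: CCCCAAAAAA ⇒ A·A·A·A·B·B·B·B·B·B
    A ↦ B
    C ↦ A
    B ↦ CC  (constrained at step 0)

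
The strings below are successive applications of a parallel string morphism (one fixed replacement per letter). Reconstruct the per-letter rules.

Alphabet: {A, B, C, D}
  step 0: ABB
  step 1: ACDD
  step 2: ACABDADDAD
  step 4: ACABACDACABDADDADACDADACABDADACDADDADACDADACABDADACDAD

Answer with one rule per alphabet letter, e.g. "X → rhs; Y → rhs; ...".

  step 1 ⇒ step 2: ACDD ⇒ AC·AB·DAD·DAD
    A ↦ AC
    C ↦ AB
    D ↦ DAD
  step 0 ⇒ step 1: ABB ⇒ AC·D·D
    B ↦ D

A->AC, B->D, C->AB, D->DAD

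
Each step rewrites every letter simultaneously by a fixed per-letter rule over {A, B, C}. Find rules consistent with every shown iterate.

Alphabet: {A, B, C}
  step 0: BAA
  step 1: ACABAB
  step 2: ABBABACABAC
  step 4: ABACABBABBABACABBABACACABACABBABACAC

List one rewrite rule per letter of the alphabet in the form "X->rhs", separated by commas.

  step 1 ⇒ step 2: ACABAB ⇒ AB·B·AB·AC·AB·AC
    A ↦ AB
    B ↦ AC
    C ↦ B

A->AB, B->AC, C->B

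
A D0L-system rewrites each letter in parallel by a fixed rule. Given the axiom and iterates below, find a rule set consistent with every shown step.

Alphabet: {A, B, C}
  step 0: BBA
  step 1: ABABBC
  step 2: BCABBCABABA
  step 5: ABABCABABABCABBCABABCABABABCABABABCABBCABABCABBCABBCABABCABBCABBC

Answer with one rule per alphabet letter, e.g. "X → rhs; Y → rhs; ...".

  step 1 ⇒ step 2: ABABBC ⇒ BC·AB·BC·AB·AB·A
    A ↦ BC
    B ↦ AB
    C ↦ A

A->BC, B->AB, C->A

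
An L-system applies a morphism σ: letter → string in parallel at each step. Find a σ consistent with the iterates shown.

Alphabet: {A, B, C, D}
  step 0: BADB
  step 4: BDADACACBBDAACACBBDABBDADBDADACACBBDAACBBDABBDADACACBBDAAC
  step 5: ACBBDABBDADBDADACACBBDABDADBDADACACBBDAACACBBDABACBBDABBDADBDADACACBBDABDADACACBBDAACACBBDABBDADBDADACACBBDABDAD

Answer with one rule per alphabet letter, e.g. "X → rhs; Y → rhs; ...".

A->BDA, B->AC, C->D, D->B

  step 4 ⇒ step 5: BDADACACBBDAACACBBDABBDADBDADACACBBDAACBBDABBDADACACBBDAAC ⇒ AC·B·BDA·B·BDA·D·BDA·D·AC·AC·B·BDA·BDA·D·BDA·D·AC·AC·B·BDA·AC·AC·B·BDA·B·AC·B·BDA·B·BDA·D·BDA·D·AC·AC·B·BDA·BDA·D·AC·AC·B·BDA·AC·AC·B·BDA·B·BDA·D·BDA·D·AC·AC·B·BDA·BDA·D
    A ↦ BDA
    B ↦ AC
    C ↦ D
    D ↦ B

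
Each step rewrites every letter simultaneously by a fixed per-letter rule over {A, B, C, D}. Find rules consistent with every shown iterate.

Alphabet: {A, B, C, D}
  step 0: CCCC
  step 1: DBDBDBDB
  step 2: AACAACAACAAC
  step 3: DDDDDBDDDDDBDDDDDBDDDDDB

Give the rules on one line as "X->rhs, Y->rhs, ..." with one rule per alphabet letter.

A->DD, B->AC, C->DB, D->A

  step 2 ⇒ step 3: AACAACAACAAC ⇒ DD·DD·DB·DD·DD·DB·DD·DD·DB·DD·DD·DB
    A ↦ DD
    C ↦ DB
  step 1 ⇒ step 2: DBDBDBDB ⇒ A·AC·A·AC·A·AC·A·AC
    B ↦ AC
  step 1 ⇒ step 2: DBDBDBDB ⇒ A·AC·A·AC·A·AC·A·AC
    D ↦ A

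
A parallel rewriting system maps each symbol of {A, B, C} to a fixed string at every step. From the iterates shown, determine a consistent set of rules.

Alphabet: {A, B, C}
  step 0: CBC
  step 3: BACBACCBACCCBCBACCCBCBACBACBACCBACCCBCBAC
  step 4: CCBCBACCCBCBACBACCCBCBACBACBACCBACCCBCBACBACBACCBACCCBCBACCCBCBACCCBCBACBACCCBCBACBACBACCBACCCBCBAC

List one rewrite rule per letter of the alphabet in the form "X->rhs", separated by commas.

A->CBC, B->C, C->BAC

  step 3 ⇒ step 4: BACBACCBACCCBCBACCCBCBACBACBACCBACCCBCBAC ⇒ C·CBC·BAC·C·CBC·BAC·BAC·C·CBC·BAC·BAC·BAC·C·BAC·C·CBC·BAC·BAC·BAC·C·BAC·C·CBC·BAC·C·CBC·BAC·C·CBC·BAC·BAC·C·CBC·BAC·BAC·BAC·C·BAC·C·CBC·BAC
    A ↦ CBC
    B ↦ C
    C ↦ BAC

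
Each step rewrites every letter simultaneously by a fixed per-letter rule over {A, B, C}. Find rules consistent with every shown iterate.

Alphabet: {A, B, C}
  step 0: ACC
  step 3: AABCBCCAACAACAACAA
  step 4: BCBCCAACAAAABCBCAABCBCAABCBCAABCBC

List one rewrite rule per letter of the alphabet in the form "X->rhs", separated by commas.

A->BC, B->C, C->AA

  step 3 ⇒ step 4: AABCBCCAACAACAACAA ⇒ BC·BC·C·AA·C·AA·AA·BC·BC·AA·BC·BC·AA·BC·BC·AA·BC·BC
    A ↦ BC
    B ↦ C
    C ↦ AA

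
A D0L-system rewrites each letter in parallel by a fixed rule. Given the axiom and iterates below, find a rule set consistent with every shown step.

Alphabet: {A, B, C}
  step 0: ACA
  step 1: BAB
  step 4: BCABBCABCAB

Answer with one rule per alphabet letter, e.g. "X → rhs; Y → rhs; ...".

A->B, B->BC, C->A

  step 0 ⇒ step 1: ACA ⇒ B·A·B
    A ↦ B
    C ↦ A
    B ↦ BC  (constrained at step 1)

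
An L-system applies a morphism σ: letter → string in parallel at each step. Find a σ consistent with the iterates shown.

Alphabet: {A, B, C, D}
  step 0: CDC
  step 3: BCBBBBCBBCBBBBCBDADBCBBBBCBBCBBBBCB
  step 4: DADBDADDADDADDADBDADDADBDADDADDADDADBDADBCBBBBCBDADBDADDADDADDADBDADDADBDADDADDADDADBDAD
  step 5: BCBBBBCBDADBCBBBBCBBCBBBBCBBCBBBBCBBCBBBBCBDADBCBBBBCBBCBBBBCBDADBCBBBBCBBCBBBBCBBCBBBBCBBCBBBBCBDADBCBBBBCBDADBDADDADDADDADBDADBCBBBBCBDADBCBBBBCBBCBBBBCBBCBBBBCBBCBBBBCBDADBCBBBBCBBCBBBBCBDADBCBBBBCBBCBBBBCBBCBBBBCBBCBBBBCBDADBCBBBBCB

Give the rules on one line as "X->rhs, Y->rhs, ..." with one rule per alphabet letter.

A->BB, B->DAD, C->B, D->BCB

  step 4 ⇒ step 5: DADBDADDADDADDADBDADDADBDADDADDADDADBDADBCBBBBCBDADBDADDADDADDADBDADDADBDADDADDADDADBDAD ⇒ BCB·BB·BCB·DAD·BCB·BB·BCB·BCB·BB·BCB·BCB·BB·BCB·BCB·BB·BCB·DAD·BCB·BB·BCB·BCB·BB·BCB·DAD·BCB·BB·BCB·BCB·BB·BCB·BCB·BB·BCB·BCB·BB·BCB·DAD·BCB·BB·BCB·DAD·B·DAD·DAD·DAD·DAD·B·DAD·BCB·BB·BCB·DAD·BCB·BB·BCB·BCB·BB·BCB·BCB·BB·BCB·BCB·BB·BCB·DAD·BCB·BB·BCB·BCB·BB·BCB·DAD·BCB·BB·BCB·BCB·BB·BCB·BCB·BB·BCB·BCB·BB·BCB·DAD·BCB·BB·BCB
    A ↦ BB
    B ↦ DAD
    C ↦ B
    D ↦ BCB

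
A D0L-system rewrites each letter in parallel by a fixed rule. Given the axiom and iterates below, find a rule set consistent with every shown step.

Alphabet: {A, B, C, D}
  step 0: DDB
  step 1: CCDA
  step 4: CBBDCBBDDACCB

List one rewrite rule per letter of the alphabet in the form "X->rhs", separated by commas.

  step 0 ⇒ step 1: DDB ⇒ C·C·DA
    B ↦ DA
    D ↦ C
    A ↦ B  (constrained at step 1)
    C ↦ BD  (constrained at step 1)

A->B, B->DA, C->BD, D->C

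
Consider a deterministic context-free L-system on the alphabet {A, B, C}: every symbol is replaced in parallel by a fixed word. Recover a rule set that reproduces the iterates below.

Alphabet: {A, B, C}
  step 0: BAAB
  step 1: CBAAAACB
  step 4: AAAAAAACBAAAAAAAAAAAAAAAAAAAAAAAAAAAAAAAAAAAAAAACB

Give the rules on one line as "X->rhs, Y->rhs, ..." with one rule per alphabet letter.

  step 0 ⇒ step 1: BAAB ⇒ CB·AA·AA·CB
    A ↦ AA
    B ↦ CB
    C ↦ A  (constrained at step 1)

A->AA, B->CB, C->A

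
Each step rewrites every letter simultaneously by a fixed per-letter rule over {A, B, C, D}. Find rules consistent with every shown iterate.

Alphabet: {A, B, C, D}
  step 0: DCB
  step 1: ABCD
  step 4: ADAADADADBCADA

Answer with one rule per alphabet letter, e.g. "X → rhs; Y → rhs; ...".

  step 0 ⇒ step 1: DCB ⇒ A·BC·D
    B ↦ D
    C ↦ BC
    D ↦ A
    A ↦ AD  (constrained at step 1)

A->AD, B->D, C->BC, D->A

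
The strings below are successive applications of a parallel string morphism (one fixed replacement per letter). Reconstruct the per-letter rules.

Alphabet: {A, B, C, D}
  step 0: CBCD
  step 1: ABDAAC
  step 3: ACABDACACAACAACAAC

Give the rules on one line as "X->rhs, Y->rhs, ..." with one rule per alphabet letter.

A->AC, B->BD, C->A, D->AC

  step 0 ⇒ step 1: CBCD ⇒ A·BD·A·AC
    B ↦ BD
    C ↦ A
    D ↦ AC
    A ↦ AC  (constrained at step 1)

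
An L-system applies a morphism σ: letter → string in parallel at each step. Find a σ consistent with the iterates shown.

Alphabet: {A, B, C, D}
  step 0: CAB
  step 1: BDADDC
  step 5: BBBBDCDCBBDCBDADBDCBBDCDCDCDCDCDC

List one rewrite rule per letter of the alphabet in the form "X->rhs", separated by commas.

A->DAD, B->DC, C->B, D->B

  step 0 ⇒ step 1: CAB ⇒ B·DAD·DC
    A ↦ DAD
    B ↦ DC
    C ↦ B
    D ↦ B  (constrained at step 1)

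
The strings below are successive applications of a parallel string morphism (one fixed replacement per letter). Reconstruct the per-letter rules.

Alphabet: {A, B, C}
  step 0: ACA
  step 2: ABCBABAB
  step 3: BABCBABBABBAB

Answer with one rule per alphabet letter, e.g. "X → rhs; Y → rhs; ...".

A->B, B->AB, C->CB

  step 2 ⇒ step 3: ABCBABAB ⇒ B·AB·CB·AB·B·AB·B·AB
    A ↦ B
    B ↦ AB
    C ↦ CB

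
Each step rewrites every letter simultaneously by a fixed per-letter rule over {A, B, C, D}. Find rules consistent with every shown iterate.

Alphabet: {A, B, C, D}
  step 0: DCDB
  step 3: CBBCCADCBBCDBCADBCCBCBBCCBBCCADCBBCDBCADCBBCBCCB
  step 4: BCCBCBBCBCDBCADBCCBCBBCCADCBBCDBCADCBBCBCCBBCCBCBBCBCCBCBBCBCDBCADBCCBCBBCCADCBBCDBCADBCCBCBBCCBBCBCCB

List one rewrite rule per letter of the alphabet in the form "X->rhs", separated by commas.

  step 3 ⇒ step 4: CBBCCADCBBCDBCADBCCBCBBCCBBCCADCBBCDBCADCBBCBCCB ⇒ BC·CB·CB·BC·BC·DB·CAD·BC·CB·CB·BC·CAD·CB·BC·DB·CAD·CB·BC·BC·CB·BC·CB·CB·BC·BC·CB·CB·BC·BC·DB·CAD·BC·CB·CB·BC·CAD·CB·BC·DB·CAD·BC·CB·CB·BC·CB·BC·BC·CB
    A ↦ DB
    B ↦ CB
    C ↦ BC
    D ↦ CAD

A->DB, B->CB, C->BC, D->CAD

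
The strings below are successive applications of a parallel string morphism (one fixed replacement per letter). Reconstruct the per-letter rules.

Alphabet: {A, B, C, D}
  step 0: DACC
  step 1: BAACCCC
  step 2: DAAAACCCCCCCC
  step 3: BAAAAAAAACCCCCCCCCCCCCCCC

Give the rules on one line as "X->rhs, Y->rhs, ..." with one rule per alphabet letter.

  step 2 ⇒ step 3: DAAAACCCCCCCC ⇒ B·AA·AA·AA·AA·CC·CC·CC·CC·CC·CC·CC·CC
    A ↦ AA
    C ↦ CC
    D ↦ B
  step 1 ⇒ step 2: BAACCCC ⇒ D·AA·AA·CC·CC·CC·CC
    B ↦ D

A->AA, B->D, C->CC, D->B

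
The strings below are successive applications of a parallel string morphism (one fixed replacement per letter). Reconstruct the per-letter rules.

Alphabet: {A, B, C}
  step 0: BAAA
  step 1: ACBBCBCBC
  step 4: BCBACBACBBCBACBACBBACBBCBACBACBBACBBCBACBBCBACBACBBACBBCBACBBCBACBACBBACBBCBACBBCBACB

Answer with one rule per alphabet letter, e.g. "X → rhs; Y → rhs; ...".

A->BC, B->ACB, C->B

  step 0 ⇒ step 1: BAAA ⇒ ACB·BC·BC·BC
    A ↦ BC
    B ↦ ACB
    C ↦ B  (constrained at step 1)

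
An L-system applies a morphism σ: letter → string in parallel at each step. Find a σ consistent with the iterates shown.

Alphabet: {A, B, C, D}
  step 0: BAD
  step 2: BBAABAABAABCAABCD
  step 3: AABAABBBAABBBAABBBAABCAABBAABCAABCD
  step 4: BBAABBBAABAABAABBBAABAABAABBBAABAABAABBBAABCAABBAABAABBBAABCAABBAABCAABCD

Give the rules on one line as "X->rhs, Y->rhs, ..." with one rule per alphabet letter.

A->B, B->AAB, C->CAA, D->BCD

  step 3 ⇒ step 4: AABAABBBAABBBAABBBAABCAABBAABCAABCD ⇒ B·B·AAB·B·B·AAB·AAB·AAB·B·B·AAB·AAB·AAB·B·B·AAB·AAB·AAB·B·B·AAB·CAA·B·B·AAB·AAB·B·B·AAB·CAA·B·B·AAB·CAA·BCD
    A ↦ B
    B ↦ AAB
    C ↦ CAA
    D ↦ BCD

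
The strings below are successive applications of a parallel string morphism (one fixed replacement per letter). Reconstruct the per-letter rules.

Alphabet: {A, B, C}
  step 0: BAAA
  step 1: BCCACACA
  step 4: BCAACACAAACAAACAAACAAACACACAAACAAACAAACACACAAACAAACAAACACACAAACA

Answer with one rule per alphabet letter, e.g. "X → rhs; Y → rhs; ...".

A->CA, B->BC, C->AA

  step 0 ⇒ step 1: BAAA ⇒ BC·CA·CA·CA
    A ↦ CA
    B ↦ BC
    C ↦ AA  (constrained at step 1)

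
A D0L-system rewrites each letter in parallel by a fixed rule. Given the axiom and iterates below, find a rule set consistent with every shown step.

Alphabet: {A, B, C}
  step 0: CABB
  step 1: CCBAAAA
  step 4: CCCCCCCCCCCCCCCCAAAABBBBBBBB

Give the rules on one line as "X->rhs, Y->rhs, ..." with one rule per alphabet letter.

  step 0 ⇒ step 1: CABB ⇒ CC·B·AA·AA
    A ↦ B
    B ↦ AA
    C ↦ CC

A->B, B->AA, C->CC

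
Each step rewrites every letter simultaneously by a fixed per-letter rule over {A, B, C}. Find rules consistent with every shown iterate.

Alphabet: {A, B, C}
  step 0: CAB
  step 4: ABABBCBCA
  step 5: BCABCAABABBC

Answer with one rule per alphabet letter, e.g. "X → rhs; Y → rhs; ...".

  step 4 ⇒ step 5: ABABBCBCA ⇒ BC·A·BC·A·A·B·A·B·BC
    A ↦ BC
    B ↦ A
    C ↦ B

A->BC, B->A, C->B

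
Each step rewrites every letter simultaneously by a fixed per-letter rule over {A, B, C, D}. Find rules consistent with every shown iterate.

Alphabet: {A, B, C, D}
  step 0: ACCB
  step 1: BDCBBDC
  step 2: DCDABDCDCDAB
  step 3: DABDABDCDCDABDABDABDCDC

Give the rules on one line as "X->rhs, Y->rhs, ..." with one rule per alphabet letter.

  step 2 ⇒ step 3: DCDABDCDCDAB ⇒ DA·B·DA·BDC·DC·DA·B·DA·B·DA·BDC·DC
    A ↦ BDC
    B ↦ DC
    C ↦ B
    D ↦ DA

A->BDC, B->DC, C->B, D->DA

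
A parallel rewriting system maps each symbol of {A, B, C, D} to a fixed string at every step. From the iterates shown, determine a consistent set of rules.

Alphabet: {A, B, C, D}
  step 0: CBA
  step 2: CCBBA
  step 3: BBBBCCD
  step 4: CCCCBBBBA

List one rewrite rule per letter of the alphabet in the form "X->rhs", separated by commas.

A->D, B->C, C->BB, D->A

  step 3 ⇒ step 4: BBBBCCD ⇒ C·C·C·C·BB·BB·A
    B ↦ C
    C ↦ BB
    D ↦ A
  step 2 ⇒ step 3: CCBBA ⇒ BB·BB·C·C·D
    A ↦ D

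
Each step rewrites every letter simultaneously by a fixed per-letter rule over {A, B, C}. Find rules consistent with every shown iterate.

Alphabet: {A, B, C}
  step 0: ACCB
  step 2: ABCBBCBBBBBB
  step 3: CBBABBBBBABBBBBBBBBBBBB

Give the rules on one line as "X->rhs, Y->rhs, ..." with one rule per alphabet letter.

  step 2 ⇒ step 3: ABCBBCBBBBBB ⇒ C·BB·AB·BB·BB·AB·BB·BB·BB·BB·BB·BB
    A ↦ C
    B ↦ BB
    C ↦ AB

A->C, B->BB, C->AB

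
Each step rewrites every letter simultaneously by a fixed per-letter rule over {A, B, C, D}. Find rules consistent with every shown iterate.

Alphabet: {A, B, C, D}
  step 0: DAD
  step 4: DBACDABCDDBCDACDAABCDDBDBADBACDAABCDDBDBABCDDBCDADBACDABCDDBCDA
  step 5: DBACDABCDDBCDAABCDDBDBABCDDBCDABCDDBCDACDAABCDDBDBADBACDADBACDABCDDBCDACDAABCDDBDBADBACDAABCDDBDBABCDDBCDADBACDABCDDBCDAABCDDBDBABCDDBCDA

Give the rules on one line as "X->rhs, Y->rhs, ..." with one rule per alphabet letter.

A->CDA, B->A, C->BCD, D->DB

  step 4 ⇒ step 5: DBACDABCDDBCDACDAABCDDBDBADBACDAABCDDBDBABCDDBCDADBACDABCDDBCDA ⇒ DB·A·CDA·BCD·DB·CDA·A·BCD·DB·DB·A·BCD·DB·CDA·BCD·DB·CDA·CDA·A·BCD·DB·DB·A·DB·A·CDA·DB·A·CDA·BCD·DB·CDA·CDA·A·BCD·DB·DB·A·DB·A·CDA·A·BCD·DB·DB·A·BCD·DB·CDA·DB·A·CDA·BCD·DB·CDA·A·BCD·DB·DB·A·BCD·DB·CDA
    A ↦ CDA
    B ↦ A
    C ↦ BCD
    D ↦ DB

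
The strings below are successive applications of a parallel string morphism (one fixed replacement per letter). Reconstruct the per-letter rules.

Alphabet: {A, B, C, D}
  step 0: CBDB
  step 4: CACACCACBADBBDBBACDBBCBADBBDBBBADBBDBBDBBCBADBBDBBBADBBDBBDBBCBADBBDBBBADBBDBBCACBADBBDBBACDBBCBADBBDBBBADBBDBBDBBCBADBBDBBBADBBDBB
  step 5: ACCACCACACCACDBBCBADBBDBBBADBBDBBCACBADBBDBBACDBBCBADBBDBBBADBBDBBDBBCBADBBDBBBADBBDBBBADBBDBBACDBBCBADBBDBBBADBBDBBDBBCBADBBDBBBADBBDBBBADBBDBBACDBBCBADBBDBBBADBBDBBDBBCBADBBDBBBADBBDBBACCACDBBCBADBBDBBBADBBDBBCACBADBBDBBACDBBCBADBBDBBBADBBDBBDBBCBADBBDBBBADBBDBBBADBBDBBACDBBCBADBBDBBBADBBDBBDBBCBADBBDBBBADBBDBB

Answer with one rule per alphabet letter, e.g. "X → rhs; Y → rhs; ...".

  step 4 ⇒ step 5: CACACCACBADBBDBBACDBBCBADBBDBBBADBBDBBDBBCBADBBDBBBADBBDBBDBBCBADBBDBBBADBBDBBCACBADBBDBBACDBBCBADBBDBBBADBBDBBDBBCBADBBDBBBADBBDBB ⇒ AC·C·AC·C·AC·AC·C·AC·DBB·C·BA·DBB·DBB·BA·DBB·DBB·C·AC·BA·DBB·DBB·AC·DBB·C·BA·DBB·DBB·BA·DBB·DBB·DBB·C·BA·DBB·DBB·BA·DBB·DBB·BA·DBB·DBB·AC·DBB·C·BA·DBB·DBB·BA·DBB·DBB·DBB·C·BA·DBB·DBB·BA·DBB·DBB·BA·DBB·DBB·AC·DBB·C·BA·DBB·DBB·BA·DBB·DBB·DBB·C·BA·DBB·DBB·BA·DBB·DBB·AC·C·AC·DBB·C·BA·DBB·DBB·BA·DBB·DBB·C·AC·BA·DBB·DBB·AC·DBB·C·BA·DBB·DBB·BA·DBB·DBB·DBB·C·BA·DBB·DBB·BA·DBB·DBB·BA·DBB·DBB·AC·DBB·C·BA·DBB·DBB·BA·DBB·DBB·DBB·C·BA·DBB·DBB·BA·DBB·DBB
    A ↦ C
    B ↦ DBB
    C ↦ AC
    D ↦ BA

A->C, B->DBB, C->AC, D->BA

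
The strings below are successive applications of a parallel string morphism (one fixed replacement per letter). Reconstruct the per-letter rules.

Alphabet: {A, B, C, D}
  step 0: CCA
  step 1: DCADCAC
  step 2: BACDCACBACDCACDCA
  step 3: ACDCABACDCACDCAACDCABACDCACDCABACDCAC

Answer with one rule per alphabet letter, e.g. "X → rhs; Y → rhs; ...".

  step 2 ⇒ step 3: BACDCACBACDCACDCA ⇒ A·C·DCA·BAC·DCA·C·DCA·A·C·DCA·BAC·DCA·C·DCA·BAC·DCA·C
    A ↦ C
    B ↦ A
    C ↦ DCA
    D ↦ BAC

A->C, B->A, C->DCA, D->BAC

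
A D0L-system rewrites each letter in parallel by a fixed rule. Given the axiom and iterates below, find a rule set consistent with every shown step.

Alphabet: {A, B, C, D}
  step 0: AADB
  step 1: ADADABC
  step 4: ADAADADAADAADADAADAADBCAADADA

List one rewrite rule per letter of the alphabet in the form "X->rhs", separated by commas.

  step 0 ⇒ step 1: AADB ⇒ AD·AD·A·BC
    A ↦ AD
    B ↦ BC
    D ↦ A
    C ↦ A  (constrained at step 1)

A->AD, B->BC, C->A, D->A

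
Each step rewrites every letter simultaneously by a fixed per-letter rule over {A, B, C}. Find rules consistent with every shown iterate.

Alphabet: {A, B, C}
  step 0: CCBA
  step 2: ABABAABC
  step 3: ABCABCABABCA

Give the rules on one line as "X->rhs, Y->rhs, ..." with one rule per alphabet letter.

  step 2 ⇒ step 3: ABABAABC ⇒ AB·C·AB·C·AB·AB·C·A
    A ↦ AB
    B ↦ C
    C ↦ A

A->AB, B->C, C->A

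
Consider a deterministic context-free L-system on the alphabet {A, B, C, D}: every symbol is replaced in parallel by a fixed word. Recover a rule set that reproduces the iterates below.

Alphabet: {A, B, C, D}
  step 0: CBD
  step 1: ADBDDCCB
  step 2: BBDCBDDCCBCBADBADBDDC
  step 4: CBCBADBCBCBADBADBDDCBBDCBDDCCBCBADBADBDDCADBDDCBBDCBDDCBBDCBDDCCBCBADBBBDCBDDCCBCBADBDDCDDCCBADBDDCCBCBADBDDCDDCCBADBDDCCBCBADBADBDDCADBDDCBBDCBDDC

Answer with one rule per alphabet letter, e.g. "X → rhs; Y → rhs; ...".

A->BBD, B->DDC, C->ADB, D->CB

  step 1 ⇒ step 2: ADBDDCCB ⇒ BBD·CB·DDC·CB·CB·ADB·ADB·DDC
    A ↦ BBD
    B ↦ DDC
    C ↦ ADB
    D ↦ CB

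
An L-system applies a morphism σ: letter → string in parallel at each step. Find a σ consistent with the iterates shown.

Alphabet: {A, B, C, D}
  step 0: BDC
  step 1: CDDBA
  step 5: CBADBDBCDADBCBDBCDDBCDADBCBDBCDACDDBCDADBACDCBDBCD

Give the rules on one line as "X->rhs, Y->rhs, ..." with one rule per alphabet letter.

  step 0 ⇒ step 1: BDC ⇒ CD·DB·A
    B ↦ CD
    C ↦ A
    D ↦ DB
    A ↦ CB  (constrained at step 1)

A->CB, B->CD, C->A, D->DB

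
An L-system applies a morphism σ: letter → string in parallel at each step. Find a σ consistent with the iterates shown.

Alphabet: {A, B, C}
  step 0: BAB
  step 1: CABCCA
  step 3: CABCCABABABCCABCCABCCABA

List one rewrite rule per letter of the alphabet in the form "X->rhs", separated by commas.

A->BC, B->CA, C->BA

  step 0 ⇒ step 1: BAB ⇒ CA·BC·CA
    A ↦ BC
    B ↦ CA
    C ↦ BA  (constrained at step 1)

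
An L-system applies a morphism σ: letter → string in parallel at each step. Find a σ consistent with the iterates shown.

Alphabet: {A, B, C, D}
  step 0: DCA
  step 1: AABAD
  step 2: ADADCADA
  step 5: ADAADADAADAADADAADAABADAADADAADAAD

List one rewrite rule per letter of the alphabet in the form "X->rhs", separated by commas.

A->AD, B->C, C->AB, D->A

  step 1 ⇒ step 2: AABAD ⇒ AD·AD·C·AD·A
    A ↦ AD
    B ↦ C
    D ↦ A
  step 0 ⇒ step 1: DCA ⇒ A·AB·AD
    C ↦ AB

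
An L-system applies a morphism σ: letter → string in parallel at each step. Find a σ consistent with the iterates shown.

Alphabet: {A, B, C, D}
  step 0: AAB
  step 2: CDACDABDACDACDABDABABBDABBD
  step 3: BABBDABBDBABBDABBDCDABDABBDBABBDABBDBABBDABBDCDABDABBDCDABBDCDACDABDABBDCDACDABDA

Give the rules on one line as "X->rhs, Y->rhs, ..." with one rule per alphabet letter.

  step 2 ⇒ step 3: CDACDABDACDACDABDABABBDABBD ⇒ BAB·BDA·BBD·BAB·BDA·BBD·CDA·BDA·BBD·BAB·BDA·BBD·BAB·BDA·BBD·CDA·BDA·BBD·CDA·BBD·CDA·CDA·BDA·BBD·CDA·CDA·BDA
    A ↦ BBD
    B ↦ CDA
    C ↦ BAB
    D ↦ BDA

A->BBD, B->CDA, C->BAB, D->BDA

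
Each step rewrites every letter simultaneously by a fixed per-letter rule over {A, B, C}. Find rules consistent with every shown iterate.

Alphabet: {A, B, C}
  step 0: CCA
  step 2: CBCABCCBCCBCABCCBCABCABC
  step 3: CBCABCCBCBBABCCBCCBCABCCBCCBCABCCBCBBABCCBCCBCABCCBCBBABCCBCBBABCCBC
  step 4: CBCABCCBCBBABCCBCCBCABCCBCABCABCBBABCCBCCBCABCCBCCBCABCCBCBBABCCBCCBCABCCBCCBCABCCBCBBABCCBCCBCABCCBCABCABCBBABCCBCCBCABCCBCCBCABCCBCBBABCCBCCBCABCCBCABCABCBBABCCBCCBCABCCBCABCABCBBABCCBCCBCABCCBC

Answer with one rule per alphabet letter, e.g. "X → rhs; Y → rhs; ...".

  step 3 ⇒ step 4: CBCABCCBCBBABCCBCCBCABCCBCCBCABCCBCBBABCCBCCBCABCCBCBBABCCBCBBABCCBC ⇒ CBC·ABC·CBC·BB·ABC·CBC·CBC·ABC·CBC·ABC·ABC·BB·ABC·CBC·CBC·ABC·CBC·CBC·ABC·CBC·BB·ABC·CBC·CBC·ABC·CBC·CBC·ABC·CBC·BB·ABC·CBC·CBC·ABC·CBC·ABC·ABC·BB·ABC·CBC·CBC·ABC·CBC·CBC·ABC·CBC·BB·ABC·CBC·CBC·ABC·CBC·ABC·ABC·BB·ABC·CBC·CBC·ABC·CBC·ABC·ABC·BB·ABC·CBC·CBC·ABC·CBC
    A ↦ BB
    B ↦ ABC
    C ↦ CBC

A->BB, B->ABC, C->CBC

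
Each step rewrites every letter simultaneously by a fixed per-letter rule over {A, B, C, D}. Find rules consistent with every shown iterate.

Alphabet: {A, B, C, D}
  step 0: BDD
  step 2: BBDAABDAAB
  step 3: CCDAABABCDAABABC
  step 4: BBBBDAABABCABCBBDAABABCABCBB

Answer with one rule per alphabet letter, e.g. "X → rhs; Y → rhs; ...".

A->AB, B->C, C->BB, D->DA

  step 3 ⇒ step 4: CCDAABABCDAABABC ⇒ BB·BB·DA·AB·AB·C·AB·C·BB·DA·AB·AB·C·AB·C·BB
    A ↦ AB
    B ↦ C
    C ↦ BB
    D ↦ DA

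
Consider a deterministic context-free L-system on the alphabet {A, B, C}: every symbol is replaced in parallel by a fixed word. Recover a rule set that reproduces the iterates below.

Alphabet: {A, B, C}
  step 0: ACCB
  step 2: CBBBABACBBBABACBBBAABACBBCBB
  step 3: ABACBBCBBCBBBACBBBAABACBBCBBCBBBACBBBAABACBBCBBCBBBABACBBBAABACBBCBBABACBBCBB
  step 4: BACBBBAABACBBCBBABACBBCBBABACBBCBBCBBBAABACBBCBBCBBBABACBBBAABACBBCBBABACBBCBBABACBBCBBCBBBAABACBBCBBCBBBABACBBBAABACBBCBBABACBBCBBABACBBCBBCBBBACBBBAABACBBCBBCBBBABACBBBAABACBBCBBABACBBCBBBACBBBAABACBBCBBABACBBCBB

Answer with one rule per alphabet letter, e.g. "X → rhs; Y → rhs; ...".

  step 3 ⇒ step 4: ABACBBCBBCBBBACBBBAABACBBCBBCBBBACBBBAABACBBCBBCBBBABACBBBAABACBBCBBABACBBCBB ⇒ BA·CBB·BA·ABA·CBB·CBB·ABA·CBB·CBB·ABA·CBB·CBB·CBB·BA·ABA·CBB·CBB·CBB·BA·BA·CBB·BA·ABA·CBB·CBB·ABA·CBB·CBB·ABA·CBB·CBB·CBB·BA·ABA·CBB·CBB·CBB·BA·BA·CBB·BA·ABA·CBB·CBB·ABA·CBB·CBB·ABA·CBB·CBB·CBB·BA·CBB·BA·ABA·CBB·CBB·CBB·BA·BA·CBB·BA·ABA·CBB·CBB·ABA·CBB·CBB·BA·CBB·BA·ABA·CBB·CBB·ABA·CBB·CBB
    A ↦ BA
    B ↦ CBB
    C ↦ ABA

A->BA, B->CBB, C->ABA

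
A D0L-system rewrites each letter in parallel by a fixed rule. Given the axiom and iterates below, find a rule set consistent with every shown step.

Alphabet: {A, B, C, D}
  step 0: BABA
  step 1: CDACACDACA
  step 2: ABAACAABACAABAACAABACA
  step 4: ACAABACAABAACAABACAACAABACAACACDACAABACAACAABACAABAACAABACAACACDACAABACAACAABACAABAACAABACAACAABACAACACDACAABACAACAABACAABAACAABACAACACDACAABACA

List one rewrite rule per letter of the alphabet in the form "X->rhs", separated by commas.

  step 1 ⇒ step 2: CDACACDACA ⇒ AB·A·ACA·AB·ACA·AB·A·ACA·AB·ACA
    A ↦ ACA
    C ↦ AB
    D ↦ A
  step 0 ⇒ step 1: BABA ⇒ CD·ACA·CD·ACA
    B ↦ CD

A->ACA, B->CD, C->AB, D->A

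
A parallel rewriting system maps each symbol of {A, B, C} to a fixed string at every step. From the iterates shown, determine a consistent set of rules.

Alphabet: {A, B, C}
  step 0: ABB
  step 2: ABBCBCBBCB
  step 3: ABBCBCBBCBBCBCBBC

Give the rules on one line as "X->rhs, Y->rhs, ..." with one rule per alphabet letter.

  step 2 ⇒ step 3: ABBCBCBBCB ⇒ AB·BC·BC·B·BC·B·BC·BC·B·BC
    A ↦ AB
    B ↦ BC
    C ↦ B

A->AB, B->BC, C->B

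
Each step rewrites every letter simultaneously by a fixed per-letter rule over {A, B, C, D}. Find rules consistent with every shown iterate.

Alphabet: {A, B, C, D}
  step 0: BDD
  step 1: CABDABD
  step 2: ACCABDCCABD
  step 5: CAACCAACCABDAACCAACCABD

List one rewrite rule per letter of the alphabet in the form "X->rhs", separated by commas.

  step 1 ⇒ step 2: CABDABD ⇒ A·C·C·ABD·C·C·ABD
    A ↦ C
    B ↦ C
    C ↦ A
    D ↦ ABD

A->C, B->C, C->A, D->ABD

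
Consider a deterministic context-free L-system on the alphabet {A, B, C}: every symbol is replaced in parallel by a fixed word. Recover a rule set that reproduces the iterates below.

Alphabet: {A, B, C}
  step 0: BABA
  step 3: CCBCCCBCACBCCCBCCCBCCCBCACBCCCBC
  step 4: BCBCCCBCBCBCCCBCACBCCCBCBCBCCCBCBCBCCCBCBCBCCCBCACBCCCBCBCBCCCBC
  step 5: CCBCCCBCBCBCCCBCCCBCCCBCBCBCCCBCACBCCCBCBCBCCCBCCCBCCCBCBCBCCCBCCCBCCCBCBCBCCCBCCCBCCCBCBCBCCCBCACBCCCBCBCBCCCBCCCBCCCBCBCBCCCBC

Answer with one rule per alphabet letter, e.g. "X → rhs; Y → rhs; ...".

A->AC, B->CC, C->BC

  step 4 ⇒ step 5: BCBCCCBCBCBCCCBCACBCCCBCBCBCCCBCBCBCCCBCBCBCCCBCACBCCCBCBCBCCCBC ⇒ CC·BC·CC·BC·BC·BC·CC·BC·CC·BC·CC·BC·BC·BC·CC·BC·AC·BC·CC·BC·BC·BC·CC·BC·CC·BC·CC·BC·BC·BC·CC·BC·CC·BC·CC·BC·BC·BC·CC·BC·CC·BC·CC·BC·BC·BC·CC·BC·AC·BC·CC·BC·BC·BC·CC·BC·CC·BC·CC·BC·BC·BC·CC·BC
    A ↦ AC
    B ↦ CC
    C ↦ BC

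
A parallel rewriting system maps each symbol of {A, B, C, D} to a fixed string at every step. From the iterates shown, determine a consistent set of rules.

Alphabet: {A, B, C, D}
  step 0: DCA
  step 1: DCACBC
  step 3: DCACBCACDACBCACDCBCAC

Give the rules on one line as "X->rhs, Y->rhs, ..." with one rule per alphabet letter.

  step 0 ⇒ step 1: DCA ⇒ DC·AC·BC
    A ↦ BC
    C ↦ AC
    D ↦ DC
    B ↦ D  (constrained at step 1)

A->BC, B->D, C->AC, D->DC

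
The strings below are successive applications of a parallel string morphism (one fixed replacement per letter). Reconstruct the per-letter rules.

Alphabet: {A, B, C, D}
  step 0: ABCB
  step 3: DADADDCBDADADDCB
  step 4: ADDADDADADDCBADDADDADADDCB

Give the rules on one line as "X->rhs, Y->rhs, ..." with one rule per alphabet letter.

  step 3 ⇒ step 4: DADADDCBDADADDCB ⇒ AD·D·AD·D·AD·AD·D·CB·AD·D·AD·D·AD·AD·D·CB
    A ↦ D
    B ↦ CB
    C ↦ D
    D ↦ AD

A->D, B->CB, C->D, D->AD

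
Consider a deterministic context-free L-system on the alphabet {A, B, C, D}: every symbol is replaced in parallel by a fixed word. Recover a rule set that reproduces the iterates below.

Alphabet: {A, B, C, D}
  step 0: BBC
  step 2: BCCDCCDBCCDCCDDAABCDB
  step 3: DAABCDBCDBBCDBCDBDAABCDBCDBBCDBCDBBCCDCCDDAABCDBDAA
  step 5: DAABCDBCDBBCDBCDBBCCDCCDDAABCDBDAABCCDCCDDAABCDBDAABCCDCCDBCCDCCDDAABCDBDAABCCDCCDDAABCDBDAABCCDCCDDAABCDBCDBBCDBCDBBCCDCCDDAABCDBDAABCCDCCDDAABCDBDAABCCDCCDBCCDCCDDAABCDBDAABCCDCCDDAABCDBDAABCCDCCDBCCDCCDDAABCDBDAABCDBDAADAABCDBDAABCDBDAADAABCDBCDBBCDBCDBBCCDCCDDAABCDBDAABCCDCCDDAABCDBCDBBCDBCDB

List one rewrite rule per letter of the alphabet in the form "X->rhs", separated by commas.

A->CCD, B->DAA, C->BCD, D->B

  step 2 ⇒ step 3: BCCDCCDBCCDCCDDAABCDB ⇒ DAA·BCD·BCD·B·BCD·BCD·B·DAA·BCD·BCD·B·BCD·BCD·B·B·CCD·CCD·DAA·BCD·B·DAA
    A ↦ CCD
    B ↦ DAA
    C ↦ BCD
    D ↦ B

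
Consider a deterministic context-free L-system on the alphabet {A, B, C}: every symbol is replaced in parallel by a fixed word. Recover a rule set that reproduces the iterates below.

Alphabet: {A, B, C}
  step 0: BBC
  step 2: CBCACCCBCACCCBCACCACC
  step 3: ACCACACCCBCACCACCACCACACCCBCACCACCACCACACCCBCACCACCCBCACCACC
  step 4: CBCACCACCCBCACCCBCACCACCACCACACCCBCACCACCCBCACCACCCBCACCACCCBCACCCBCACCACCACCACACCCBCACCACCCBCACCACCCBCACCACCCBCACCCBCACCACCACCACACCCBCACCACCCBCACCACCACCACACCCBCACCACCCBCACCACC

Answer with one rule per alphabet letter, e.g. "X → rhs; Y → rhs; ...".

  step 3 ⇒ step 4: ACCACACCCBCACCACCACCACACCCBCACCACCACCACACCCBCACCACCCBCACCACC ⇒ CBC·ACC·ACC·CBC·ACC·CBC·ACC·ACC·ACC·AC·ACC·CBC·ACC·ACC·CBC·ACC·ACC·CBC·ACC·ACC·CBC·ACC·CBC·ACC·ACC·ACC·AC·ACC·CBC·ACC·ACC·CBC·ACC·ACC·CBC·ACC·ACC·CBC·ACC·CBC·ACC·ACC·ACC·AC·ACC·CBC·ACC·ACC·CBC·ACC·ACC·ACC·AC·ACC·CBC·ACC·ACC·CBC·ACC·ACC
    A ↦ CBC
    B ↦ AC
    C ↦ ACC

A->CBC, B->AC, C->ACC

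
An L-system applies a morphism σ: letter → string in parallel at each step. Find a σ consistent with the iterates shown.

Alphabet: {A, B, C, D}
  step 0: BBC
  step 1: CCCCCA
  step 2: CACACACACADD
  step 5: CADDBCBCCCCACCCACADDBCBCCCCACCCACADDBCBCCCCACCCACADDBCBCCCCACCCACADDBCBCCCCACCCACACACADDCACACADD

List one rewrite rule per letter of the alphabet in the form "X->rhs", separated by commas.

  step 1 ⇒ step 2: CCCCCA ⇒ CA·CA·CA·CA·CA·DD
    A ↦ DD
    C ↦ CA
  step 0 ⇒ step 1: BBC ⇒ CC·CC·CA
    B ↦ CC
    D ↦ BC  (constrained at step 2)

A->DD, B->CC, C->CA, D->BC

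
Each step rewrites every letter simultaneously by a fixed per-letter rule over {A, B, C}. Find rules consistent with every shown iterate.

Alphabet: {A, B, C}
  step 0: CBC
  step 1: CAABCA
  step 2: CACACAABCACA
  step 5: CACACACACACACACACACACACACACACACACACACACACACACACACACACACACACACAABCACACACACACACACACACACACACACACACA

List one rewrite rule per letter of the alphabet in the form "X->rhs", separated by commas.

  step 1 ⇒ step 2: CAABCA ⇒ CA·CA·CA·AB·CA·CA
    A ↦ CA
    B ↦ AB
    C ↦ CA

A->CA, B->AB, C->CA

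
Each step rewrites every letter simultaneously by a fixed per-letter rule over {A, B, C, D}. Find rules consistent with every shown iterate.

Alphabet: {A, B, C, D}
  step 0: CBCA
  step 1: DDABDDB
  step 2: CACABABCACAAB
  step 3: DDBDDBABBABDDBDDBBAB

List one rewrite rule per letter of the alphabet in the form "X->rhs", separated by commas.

A->B, B->AB, C->DD, D->CA

  step 2 ⇒ step 3: CACABABCACAAB ⇒ DD·B·DD·B·AB·B·AB·DD·B·DD·B·B·AB
    A ↦ B
    B ↦ AB
    C ↦ DD
  step 1 ⇒ step 2: DDABDDB ⇒ CA·CA·B·AB·CA·CA·AB
    D ↦ CA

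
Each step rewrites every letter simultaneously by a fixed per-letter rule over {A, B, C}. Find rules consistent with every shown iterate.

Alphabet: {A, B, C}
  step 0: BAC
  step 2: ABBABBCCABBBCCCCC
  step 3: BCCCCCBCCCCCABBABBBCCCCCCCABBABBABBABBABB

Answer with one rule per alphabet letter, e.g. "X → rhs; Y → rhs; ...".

A->BC, B->CC, C->ABB

  step 2 ⇒ step 3: ABBABBCCABBBCCCCC ⇒ BC·CC·CC·BC·CC·CC·ABB·ABB·BC·CC·CC·CC·ABB·ABB·ABB·ABB·ABB
    A ↦ BC
    B ↦ CC
    C ↦ ABB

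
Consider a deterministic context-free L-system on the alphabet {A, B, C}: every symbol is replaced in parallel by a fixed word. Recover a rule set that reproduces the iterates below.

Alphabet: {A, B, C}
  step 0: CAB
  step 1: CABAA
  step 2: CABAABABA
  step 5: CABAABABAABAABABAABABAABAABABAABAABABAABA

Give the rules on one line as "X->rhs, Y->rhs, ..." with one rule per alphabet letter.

A->BA, B->A, C->CA

  step 1 ⇒ step 2: CABAA ⇒ CA·BA·A·BA·BA
    A ↦ BA
    B ↦ A
    C ↦ CA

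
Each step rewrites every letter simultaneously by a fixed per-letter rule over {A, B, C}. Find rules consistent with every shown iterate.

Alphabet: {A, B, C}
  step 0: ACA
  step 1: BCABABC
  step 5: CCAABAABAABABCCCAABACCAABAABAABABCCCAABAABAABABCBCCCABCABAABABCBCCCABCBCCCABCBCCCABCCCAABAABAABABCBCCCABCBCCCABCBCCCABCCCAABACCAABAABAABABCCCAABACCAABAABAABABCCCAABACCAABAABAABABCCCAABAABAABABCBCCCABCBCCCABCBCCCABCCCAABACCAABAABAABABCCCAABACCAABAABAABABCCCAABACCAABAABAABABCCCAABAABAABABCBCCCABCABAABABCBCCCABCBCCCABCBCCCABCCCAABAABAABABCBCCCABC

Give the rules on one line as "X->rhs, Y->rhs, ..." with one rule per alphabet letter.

  step 0 ⇒ step 1: ACA ⇒ BC·ABA·BC
    A ↦ BC
    C ↦ ABA
    B ↦ CCA  (constrained at step 1)

A->BC, B->CCA, C->ABA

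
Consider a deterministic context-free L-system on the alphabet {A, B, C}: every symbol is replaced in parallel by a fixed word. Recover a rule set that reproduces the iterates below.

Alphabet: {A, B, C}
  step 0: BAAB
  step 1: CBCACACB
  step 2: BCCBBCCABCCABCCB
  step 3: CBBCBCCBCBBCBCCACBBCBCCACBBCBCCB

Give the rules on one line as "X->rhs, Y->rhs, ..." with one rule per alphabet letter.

  step 2 ⇒ step 3: BCCBBCCABCCABCCB ⇒ CB·BC·BC·CB·CB·BC·BC·CA·CB·BC·BC·CA·CB·BC·BC·CB
    A ↦ CA
    B ↦ CB
    C ↦ BC

A->CA, B->CB, C->BC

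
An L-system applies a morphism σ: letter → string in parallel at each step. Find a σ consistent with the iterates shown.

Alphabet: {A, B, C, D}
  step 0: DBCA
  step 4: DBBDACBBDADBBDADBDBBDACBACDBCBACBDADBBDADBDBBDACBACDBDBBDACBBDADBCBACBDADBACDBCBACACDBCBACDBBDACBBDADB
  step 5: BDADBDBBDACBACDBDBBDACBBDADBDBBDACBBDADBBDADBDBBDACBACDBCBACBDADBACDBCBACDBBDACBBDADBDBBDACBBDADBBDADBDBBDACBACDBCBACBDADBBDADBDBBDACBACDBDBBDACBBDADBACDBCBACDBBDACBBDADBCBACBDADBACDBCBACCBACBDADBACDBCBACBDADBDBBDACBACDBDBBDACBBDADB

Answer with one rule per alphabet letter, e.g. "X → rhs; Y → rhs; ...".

  step 4 ⇒ step 5: DBBDACBBDADBBDADBDBBDACBACDBCBACBDADBBDADBDBBDACBACDBDBBDACBBDADBCBACBDADBACDBCBACACDBCBACDBBDACBBDADB ⇒ BDA·DB·DB·BDA·CB·AC·DB·DB·BDA·CB·BDA·DB·DB·BDA·CB·BDA·DB·BDA·DB·DB·BDA·CB·AC·DB·CB·AC·BDA·DB·AC·DB·CB·AC·DB·BDA·CB·BDA·DB·DB·BDA·CB·BDA·DB·BDA·DB·DB·BDA·CB·AC·DB·CB·AC·BDA·DB·BDA·DB·DB·BDA·CB·AC·DB·DB·BDA·CB·BDA·DB·AC·DB·CB·AC·DB·BDA·CB·BDA·DB·CB·AC·BDA·DB·AC·DB·CB·AC·CB·AC·BDA·DB·AC·DB·CB·AC·BDA·DB·DB·BDA·CB·AC·DB·DB·BDA·CB·BDA·DB
    A ↦ CB
    B ↦ DB
    C ↦ AC
    D ↦ BDA

A->CB, B->DB, C->AC, D->BDA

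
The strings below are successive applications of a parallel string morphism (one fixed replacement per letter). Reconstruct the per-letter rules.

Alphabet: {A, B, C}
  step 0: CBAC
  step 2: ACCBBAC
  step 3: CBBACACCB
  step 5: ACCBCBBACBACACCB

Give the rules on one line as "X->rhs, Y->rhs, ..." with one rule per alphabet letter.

  step 2 ⇒ step 3: ACCBBAC ⇒ C·B·B·AC·AC·C·B
    A ↦ C
    B ↦ AC
    C ↦ B

A->C, B->AC, C->B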